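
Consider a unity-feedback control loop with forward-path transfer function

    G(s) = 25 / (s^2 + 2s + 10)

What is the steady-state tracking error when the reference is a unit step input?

e_ss = 0.2857

G(s) has no poles at the origin.
This is a Type 0 system. Kp = lim_{s→0} G(s) = 25/10 = 5/2.
e_ss = 1/(1 + Kp) = 1/(1 + 5/2) = 2/7 ≈ 0.2857.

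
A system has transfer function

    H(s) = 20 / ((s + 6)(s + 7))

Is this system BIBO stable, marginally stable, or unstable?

stable

The poles can be read from the denominator factors: s = -6, -7.
Since all poles lie strictly in the left half-plane, the system is stable.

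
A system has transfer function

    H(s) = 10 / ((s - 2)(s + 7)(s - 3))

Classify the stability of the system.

The poles can be read from the denominator factors: s = 2, -7, 3.
Since the pole(s) at s = 2, 3 lie in the right half-plane, the system is unstable.

unstable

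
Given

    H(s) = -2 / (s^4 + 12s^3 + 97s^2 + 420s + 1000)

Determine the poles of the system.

s = -4 + 3j, -4 - 3j, -2 + 6j, -2 - 6j

The poles are the roots of the denominator s^4 + 12s^3 + 97s^2 + 420s + 1000 = 0.
No real roots exist; factor into two real quadratics: (s^2 + 8s + 25)(s^2 + 4s + 40) = 0.
Each quadratic gives a conjugate pair via the quadratic formula.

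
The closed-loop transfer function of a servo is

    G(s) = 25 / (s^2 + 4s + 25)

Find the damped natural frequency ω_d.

ω_d ≈ 4.583 rad/s

Comparing s^2 + 4s + 25 to s^2 + 2ζωₙs + ωₙ²: ωₙ = 5 rad/s and ζ = 4/(2·5) = 0.4.
ζωₙ = 4/2 = 2, so ω_d = ωₙ√(1−ζ²) = √(ωₙ² − (ζωₙ)²) = √(25 − 2²) = √21 ≈ 4.583 rad/s.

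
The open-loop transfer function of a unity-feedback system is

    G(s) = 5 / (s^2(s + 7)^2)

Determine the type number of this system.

The denominator has 2 factors of s at the origin (free integrators), so this is a Type 2 system.

Type 2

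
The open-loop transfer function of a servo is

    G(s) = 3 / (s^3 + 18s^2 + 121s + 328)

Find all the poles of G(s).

s = -5 ± 4j, -8

The poles are the roots of the denominator s^3 + 18s^2 + 121s + 328 = 0.
Trying s = -8: the polynomial evaluates to 0, so (s + 8) is a factor.
Dividing out leaves s^2 + 10s + 41 = 0.
The quadratic formula then gives s = -5 ± 4j.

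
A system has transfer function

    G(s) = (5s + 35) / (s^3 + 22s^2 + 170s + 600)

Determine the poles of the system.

s = -12, -5 ± 5j

The poles are the roots of the denominator s^3 + 22s^2 + 170s + 600 = 0.
Trying s = -12: the polynomial evaluates to 0, so (s + 12) is a factor.
Dividing out leaves s^2 + 10s + 50 = 0.
The quadratic formula then gives s = -5 ± 5j.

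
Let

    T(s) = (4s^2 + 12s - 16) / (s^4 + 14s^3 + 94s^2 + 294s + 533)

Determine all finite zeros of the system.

s = 1, -4

Set the numerator to zero: 4s^2 + 12s - 16 = 0, i.e. 4·(s^2 + 3s - 4) = 0.
Factoring: (s - 1)(s + 4) = 0.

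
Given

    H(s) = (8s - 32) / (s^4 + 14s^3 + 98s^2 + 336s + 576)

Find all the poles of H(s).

s = -4 + 4j, -4 - 4j, -3 + 3j, -3 - 3j

The poles are the roots of the denominator s^4 + 14s^3 + 98s^2 + 336s + 576 = 0.
No real roots exist; factor into two real quadratics: (s^2 + 8s + 32)(s^2 + 6s + 18) = 0.
Each quadratic gives a conjugate pair via the quadratic formula.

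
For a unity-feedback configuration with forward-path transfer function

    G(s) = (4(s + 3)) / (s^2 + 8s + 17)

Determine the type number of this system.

Type 0

The denominator has no factor of s at the origin — no free integrator — so this is a Type 0 system.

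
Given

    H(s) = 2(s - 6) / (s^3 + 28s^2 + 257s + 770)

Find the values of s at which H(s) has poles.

The poles are the roots of the denominator s^3 + 28s^2 + 257s + 770 = 0.
Trying s = -10: the polynomial evaluates to 0, so (s + 10) is a factor.
Dividing out leaves s^2 + 18s + 77 = 0.
Factoring the quadratic: (s + 7)(s + 11) = 0.

s = -10, -7, -11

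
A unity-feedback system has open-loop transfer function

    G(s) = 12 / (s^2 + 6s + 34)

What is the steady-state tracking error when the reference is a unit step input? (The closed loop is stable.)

G(s) has no poles at the origin.
This is a Type 0 system. Kp = lim_{s→0} G(s) = 12/34 = 6/17.
e_ss = 1/(1 + Kp) = 1/(1 + 6/17) = 17/23 ≈ 0.7391.

e_ss = 0.7391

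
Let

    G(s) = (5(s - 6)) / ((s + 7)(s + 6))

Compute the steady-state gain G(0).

G(0) = -5/7 ≈ -0.7143

At s = 0 each factor (s + a) contributes a and each (s^2 + bs + c) contributes c.
G(0) = 5·(-6) / ((7) · (6)) = -30/42 = -5/7.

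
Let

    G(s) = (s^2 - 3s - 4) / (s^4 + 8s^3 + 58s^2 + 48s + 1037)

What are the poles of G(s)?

The poles are the roots of the denominator s^4 + 8s^3 + 58s^2 + 48s + 1037 = 0.
No real roots exist; factor into two real quadratics: (s^2 - 2s + 17)(s^2 + 10s + 61) = 0.
Each quadratic gives a conjugate pair via the quadratic formula.

s = 1 ± 4j, -5 ± 6j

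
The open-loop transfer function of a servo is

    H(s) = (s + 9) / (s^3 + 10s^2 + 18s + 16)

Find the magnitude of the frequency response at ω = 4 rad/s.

Substitute s = j4: numerator = 9 + j4, denominator = -144 + j8.
|H(j4)| = |9 + j4| / |-144 + j8| = 9.8489 / 144.22 ≈ 0.06829.

|H(j4)| ≈ 0.06829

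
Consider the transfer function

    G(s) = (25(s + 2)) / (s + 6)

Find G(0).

At s = 0 each factor (s + a) contributes a and each (s^2 + bs + c) contributes c.
G(0) = 25·(2) / ((6)) = 50/6 = 25/3.

G(0) = 25/3 ≈ 8.333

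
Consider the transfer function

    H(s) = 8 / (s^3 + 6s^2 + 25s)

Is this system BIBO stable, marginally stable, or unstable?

marginally stable

The denominator s^3 + 6s^2 + 25s factors as s(s^2 + 6s + 25), giving poles at s = 0, -3 + 4j, -3 - 4j.
Since the simple pole(s) at s = 0 lie on the jω-axis with none in the right half-plane, the system is marginally stable.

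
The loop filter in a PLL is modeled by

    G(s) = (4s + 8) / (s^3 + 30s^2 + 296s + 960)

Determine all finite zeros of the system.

Set the numerator to zero: 4s + 8 = 0, i.e. 4·(s + 2) = 0.
So s = -2.

s = -2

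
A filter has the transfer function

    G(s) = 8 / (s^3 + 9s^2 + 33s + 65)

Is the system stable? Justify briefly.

The denominator s^3 + 9s^2 + 33s + 65 factors as (s + 5)(s^2 + 4s + 13), giving poles at s = -5, -2 ± 3j.
Since all poles lie strictly in the left half-plane, the system is stable.

stable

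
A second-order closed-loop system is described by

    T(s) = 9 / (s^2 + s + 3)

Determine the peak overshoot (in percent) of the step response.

%OS ≈ 38.8%

Comparing s^2 + s + 3 to s^2 + 2ζωₙs + ωₙ²: ωₙ = √3 ≈ 1.732 rad/s and ζ = 1/(2·√3) ≈ 0.2887.
%OS = 100·exp(−πζ/√(1−ζ²)) = 100·exp(−π·0.2887/√(1−0.2887²)) ≈ 38.8%.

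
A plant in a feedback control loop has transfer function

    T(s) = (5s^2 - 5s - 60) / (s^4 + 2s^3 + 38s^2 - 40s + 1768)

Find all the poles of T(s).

s = -4 ± 6j, 3 ± 5j

The poles are the roots of the denominator s^4 + 2s^3 + 38s^2 - 40s + 1768 = 0.
No real roots exist; factor into two real quadratics: (s^2 + 8s + 52)(s^2 - 6s + 34) = 0.
Each quadratic gives a conjugate pair via the quadratic formula.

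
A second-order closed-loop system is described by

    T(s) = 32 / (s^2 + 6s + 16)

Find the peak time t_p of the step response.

t_p ≈ 1.187 s

Comparing s^2 + 6s + 16 to s^2 + 2ζωₙs + ωₙ²: ωₙ = 4 rad/s and ζ = 6/(2·4) = 0.75.
ζωₙ = 6/2 = 3, so ω_d = ωₙ√(1−ζ²) = √(ωₙ² − (ζωₙ)²) = √(16 − 3²) = √7 ≈ 2.646 rad/s.
t_p = π/ω_d = π/2.646 ≈ 1.187 s.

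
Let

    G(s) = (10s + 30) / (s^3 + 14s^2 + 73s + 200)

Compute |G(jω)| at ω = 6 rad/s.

Substitute s = j6: numerator = 30 + j60, denominator = -304 + j222.
|G(j6)| = |30 + j60| / |-304 + j222| = 67.082 / 376.43 ≈ 0.1782.

|G(j6)| ≈ 0.1782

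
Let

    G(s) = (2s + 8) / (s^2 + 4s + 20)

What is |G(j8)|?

Substitute s = j8: numerator = 8 + j16, denominator = -44 + j32.
|G(j8)| = |8 + j16| / |-44 + j32| = 17.889 / 54.406 ≈ 0.3288.

|G(j8)| ≈ 0.3288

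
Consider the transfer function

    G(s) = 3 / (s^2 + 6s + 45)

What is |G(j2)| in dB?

Substitute s = j2: numerator = 3, denominator = 41 + j12.
|G(j2)| = |3| / |41 + j12| = 3 / 42.720 ≈ 0.07022.
In decibels: 20·log₁₀(0.07022) ≈ -23.1 dB.

|G(j2)|_dB ≈ -23.1 dB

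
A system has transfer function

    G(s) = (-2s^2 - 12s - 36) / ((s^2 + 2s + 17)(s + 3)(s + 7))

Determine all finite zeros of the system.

Set the numerator to zero: -2s^2 - 12s - 36 = 0, i.e. -2·(s^2 + 6s + 18) = 0.
Factoring: (s^2 + 6s + 18) = 0.

s = -3 + 3j, -3 - 3j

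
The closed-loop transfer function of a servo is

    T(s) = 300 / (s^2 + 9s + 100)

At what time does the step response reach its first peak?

Comparing s^2 + 9s + 100 to s^2 + 2ζωₙs + ωₙ²: ωₙ = 10 rad/s and ζ = 9/(2·10) = 0.45.
ζωₙ = 9/2 = 4.5, so ω_d = ωₙ√(1−ζ²) = √(ωₙ² − (ζωₙ)²) = √(100 − 4.5²) = √79.75 ≈ 8.930 rad/s.
t_p = π/ω_d = π/8.930 ≈ 0.3518 s.

t_p ≈ 0.3518 s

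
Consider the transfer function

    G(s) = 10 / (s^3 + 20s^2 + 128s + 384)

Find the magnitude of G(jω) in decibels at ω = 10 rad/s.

Substitute s = j10: numerator = 10, denominator = -1616 + j280.
|G(j10)| = |10| / |-1616 + j280| = 10 / 1640.1 ≈ 0.006097.
In decibels: 20·log₁₀(0.006097) ≈ -44.3 dB.

|G(j10)|_dB ≈ -44.3 dB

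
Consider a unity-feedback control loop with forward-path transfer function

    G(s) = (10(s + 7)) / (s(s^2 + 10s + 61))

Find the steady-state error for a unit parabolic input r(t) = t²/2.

e_ss = ∞

G(s) has one pole at the origin.
This is a Type 1 system; Ka = lim_{s→0} s^2·G(s) = 0, so the steady-state error for a parabola input is infinite.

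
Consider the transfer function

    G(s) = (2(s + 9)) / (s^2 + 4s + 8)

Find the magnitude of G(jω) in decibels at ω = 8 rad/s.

Substitute s = j8: numerator = 18 + j16, denominator = -56 + j32.
|G(j8)| = |18 + j16| / |-56 + j32| = 24.083 / 64.498 ≈ 0.3734.
In decibels: 20·log₁₀(0.3734) ≈ -8.56 dB.

|G(j8)|_dB ≈ -8.56 dB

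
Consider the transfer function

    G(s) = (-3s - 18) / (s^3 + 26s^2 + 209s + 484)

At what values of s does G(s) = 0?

s = -6

Set the numerator to zero: -3s - 18 = 0, i.e. -3·(s + 6) = 0.
So s = -6.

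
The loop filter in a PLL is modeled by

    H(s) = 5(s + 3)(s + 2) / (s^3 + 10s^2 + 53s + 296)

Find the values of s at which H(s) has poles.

s = -1 + 6j, -1 - 6j, -8

The poles are the roots of the denominator s^3 + 10s^2 + 53s + 296 = 0.
Trying s = -8: the polynomial evaluates to 0, so (s + 8) is a factor.
Dividing out leaves s^2 + 2s + 37 = 0.
The quadratic formula then gives s = -1 ± 6j.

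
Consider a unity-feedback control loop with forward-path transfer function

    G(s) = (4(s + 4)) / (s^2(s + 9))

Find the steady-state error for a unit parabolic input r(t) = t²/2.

e_ss = 0.5625

G(s) has 2 poles at the origin.
This is a Type 2 system. Ka = lim_{s→0} s^2·G(s) = 16/9.
e_ss = 1/Ka = 1/(16/9) = 9/16 ≈ 0.5625.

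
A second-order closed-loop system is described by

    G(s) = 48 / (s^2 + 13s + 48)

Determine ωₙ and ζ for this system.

Compare the denominator to the standard form s^2 + 2ζωₙs + ωₙ².
ωₙ² = 48, so ωₙ = √48 ≈ 6.928 rad/s.
2ζωₙ = 13, so ζ = 13/(2·√48) ≈ 0.9382.
With ζ = 0.9382 the response is underdamped.

ωₙ ≈ 6.928 rad/s, ζ ≈ 0.9382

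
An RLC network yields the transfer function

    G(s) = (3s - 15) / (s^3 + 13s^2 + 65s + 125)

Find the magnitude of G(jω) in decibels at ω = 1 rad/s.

Substitute s = j1: numerator = -15 + j3, denominator = 112 + j64.
|G(j1)| = |-15 + j3| / |112 + j64| = 15.297 / 129.00 ≈ 0.1186.
In decibels: 20·log₁₀(0.1186) ≈ -18.5 dB.

|G(j1)|_dB ≈ -18.5 dB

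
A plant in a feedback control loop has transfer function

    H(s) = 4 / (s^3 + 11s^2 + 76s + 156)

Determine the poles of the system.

The poles are the roots of the denominator s^3 + 11s^2 + 76s + 156 = 0.
Trying s = -3: the polynomial evaluates to 0, so (s + 3) is a factor.
Dividing out leaves s^2 + 8s + 52 = 0.
The quadratic formula then gives s = -4 ± 6j.

s = -4 ± 6j, -3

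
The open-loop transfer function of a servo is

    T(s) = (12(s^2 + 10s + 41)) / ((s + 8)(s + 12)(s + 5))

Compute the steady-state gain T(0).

T(0) = 41/40 ≈ 1.025

At s = 0 each factor (s + a) contributes a and each (s^2 + bs + c) contributes c.
T(0) = 12·(41) / ((8) · (12) · (5)) = 492/480 = 41/40.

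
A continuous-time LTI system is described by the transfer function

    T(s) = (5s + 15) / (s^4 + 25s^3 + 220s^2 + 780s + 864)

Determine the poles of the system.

The poles are the roots of the denominator s^4 + 25s^3 + 220s^2 + 780s + 864 = 0.
Trying s = -8: the polynomial evaluates to 0, so (s + 8) is a factor.
Dividing out leaves s^3 + 17s^2 + 84s + 108 = 0.
This factors further as (s + 2)(s + 9)(s + 6) = 0.

s = -8, -2, -9, -6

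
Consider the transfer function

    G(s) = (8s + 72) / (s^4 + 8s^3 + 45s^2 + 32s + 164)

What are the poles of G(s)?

s = 2j, -2j, -4 + 5j, -4 - 5j

The poles are the roots of the denominator s^4 + 8s^3 + 45s^2 + 32s + 164 = 0.
No real roots exist; factor into two real quadratics: (s^2 + 4)(s^2 + 8s + 41) = 0.
Each quadratic gives a conjugate pair via the quadratic formula.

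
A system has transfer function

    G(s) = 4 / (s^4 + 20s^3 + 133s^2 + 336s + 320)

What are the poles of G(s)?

The poles are the roots of the denominator s^4 + 20s^3 + 133s^2 + 336s + 320 = 0.
Trying s = -8: the polynomial evaluates to 0, so (s + 8) is a factor.
Dividing out leaves s^3 + 12s^2 + 37s + 40 = 0.
This factors further as (s^2 + 4s + 5)(s + 8) = 0.

s = -2 + j, -2 - j, -8, -8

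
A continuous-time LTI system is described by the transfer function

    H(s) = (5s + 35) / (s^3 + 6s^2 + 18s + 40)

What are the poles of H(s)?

s = -1 ± 3j, -4

The poles are the roots of the denominator s^3 + 6s^2 + 18s + 40 = 0.
Trying s = -4: the polynomial evaluates to 0, so (s + 4) is a factor.
Dividing out leaves s^2 + 2s + 10 = 0.
The quadratic formula then gives s = -1 ± 3j.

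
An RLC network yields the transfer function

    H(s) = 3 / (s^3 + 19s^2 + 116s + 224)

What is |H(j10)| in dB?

|H(j10)|_dB ≈ -55.0 dB

Substitute s = j10: numerator = 3, denominator = -1676 + j160.
|H(j10)| = |3| / |-1676 + j160| = 3 / 1683.6 ≈ 0.001782.
In decibels: 20·log₁₀(0.001782) ≈ -55.0 dB.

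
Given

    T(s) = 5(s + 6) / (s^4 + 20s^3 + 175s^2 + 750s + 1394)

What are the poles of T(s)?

The poles are the roots of the denominator s^4 + 20s^3 + 175s^2 + 750s + 1394 = 0.
No real roots exist; factor into two real quadratics: (s^2 + 10s + 34)(s^2 + 10s + 41) = 0.
Each quadratic gives a conjugate pair via the quadratic formula.

s = -5 ± 3j, -5 ± 4j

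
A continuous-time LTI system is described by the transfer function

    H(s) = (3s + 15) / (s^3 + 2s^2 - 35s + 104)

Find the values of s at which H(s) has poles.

s = 3 ± 2j, -8

The poles are the roots of the denominator s^3 + 2s^2 - 35s + 104 = 0.
Trying s = -8: the polynomial evaluates to 0, so (s + 8) is a factor.
Dividing out leaves s^2 - 6s + 13 = 0.
The quadratic formula then gives s = 3 ± 2j.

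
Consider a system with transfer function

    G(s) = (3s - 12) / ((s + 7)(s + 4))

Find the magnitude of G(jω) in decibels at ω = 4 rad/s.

Substitute s = j4: numerator = -12 + j12, denominator = 12 + j44.
|G(j4)| = |-12 + j12| / |12 + j44| = 16.971 / 45.607 ≈ 0.3721.
In decibels: 20·log₁₀(0.3721) ≈ -8.59 dB.

|G(j4)|_dB ≈ -8.59 dB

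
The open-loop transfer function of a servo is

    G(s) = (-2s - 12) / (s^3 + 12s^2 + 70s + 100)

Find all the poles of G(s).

s = -5 + 5j, -5 - 5j, -2

The poles are the roots of the denominator s^3 + 12s^2 + 70s + 100 = 0.
Trying s = -2: the polynomial evaluates to 0, so (s + 2) is a factor.
Dividing out leaves s^2 + 10s + 50 = 0.
The quadratic formula then gives s = -5 ± 5j.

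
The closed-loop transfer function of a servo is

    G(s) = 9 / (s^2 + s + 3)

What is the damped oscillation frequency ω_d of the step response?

Comparing s^2 + s + 3 to s^2 + 2ζωₙs + ωₙ²: ωₙ = √3 ≈ 1.732 rad/s and ζ = 1/(2·√3) ≈ 0.2887.
ζωₙ = 1/2 = 0.5, so ω_d = ωₙ√(1−ζ²) = √(ωₙ² − (ζωₙ)²) = √(3 − 0.5²) = √2.75 ≈ 1.658 rad/s.

ω_d ≈ 1.658 rad/s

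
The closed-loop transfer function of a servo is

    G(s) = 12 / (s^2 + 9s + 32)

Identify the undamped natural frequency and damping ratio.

Compare the denominator to the standard form s^2 + 2ζωₙs + ωₙ².
ωₙ² = 32, so ωₙ = √32 ≈ 5.657 rad/s.
2ζωₙ = 9, so ζ = 9/(2·√32) ≈ 0.7955.
With ζ = 0.7955 the response is underdamped.

ωₙ ≈ 5.657 rad/s, ζ ≈ 0.7955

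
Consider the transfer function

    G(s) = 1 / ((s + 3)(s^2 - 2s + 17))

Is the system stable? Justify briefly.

The poles can be read from the denominator factors: s = -3, 1 + 4j, 1 - 4j.
Since the pole(s) at s = 1 + 4j, 1 - 4j lie in the right half-plane, the system is unstable.

unstable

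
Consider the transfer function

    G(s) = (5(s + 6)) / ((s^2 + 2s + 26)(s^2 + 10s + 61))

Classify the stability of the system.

stable

The poles can be read from the denominator factors: s = -1 ± 5j, -5 ± 6j.
Since all poles lie strictly in the left half-plane, the system is stable.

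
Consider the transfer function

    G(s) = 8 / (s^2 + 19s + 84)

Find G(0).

G(0) = 2/21 ≈ 0.09524

Set s = 0: G(0) = (8) / (84) = 2/21.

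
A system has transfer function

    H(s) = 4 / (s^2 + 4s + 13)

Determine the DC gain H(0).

H(0) = 4/13 ≈ 0.3077

Set s = 0: H(0) = (4) / (13) = 4/13.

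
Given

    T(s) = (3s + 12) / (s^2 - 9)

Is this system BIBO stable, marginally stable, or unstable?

unstable

The denominator s^2 - 9 factors as (s + 3)(s - 3), giving poles at s = -3, 3.
Since the pole(s) at s = 3 lie in the right half-plane, the system is unstable.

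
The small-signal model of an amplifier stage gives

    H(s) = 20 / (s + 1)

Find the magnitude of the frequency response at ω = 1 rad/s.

|H(j1)| ≈ 14.14

Substitute s = j1: numerator = 20, denominator = 1 + j1.
|H(j1)| = |20| / |1 + j1| = 20 / 1.4142 ≈ 14.14.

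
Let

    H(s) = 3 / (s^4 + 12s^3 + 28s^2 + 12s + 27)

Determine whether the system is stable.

The denominator s^4 + 12s^3 + 28s^2 + 12s + 27 factors as (s^2 + 1)(s + 9)(s + 3), giving poles at s = ±j, -9, -3.
Since the simple pole(s) at s = j, -j lie on the jω-axis with none in the right half-plane, the system is marginally stable.

marginally stable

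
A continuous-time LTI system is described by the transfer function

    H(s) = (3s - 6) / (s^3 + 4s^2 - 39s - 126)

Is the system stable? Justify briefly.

The denominator s^3 + 4s^2 - 39s - 126 factors as (s + 7)(s - 6)(s + 3), giving poles at s = -7, 6, -3.
Since the pole(s) at s = 6 lie in the right half-plane, the system is unstable.

unstable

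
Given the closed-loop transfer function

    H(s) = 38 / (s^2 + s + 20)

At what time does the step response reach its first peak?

Comparing s^2 + s + 20 to s^2 + 2ζωₙs + ωₙ²: ωₙ = √20 ≈ 4.472 rad/s and ζ = 1/(2·√20) ≈ 0.1118.
ζωₙ = 1/2 = 0.5, so ω_d = ωₙ√(1−ζ²) = √(ωₙ² − (ζωₙ)²) = √(20 − 0.5²) = √19.75 ≈ 4.444 rad/s.
t_p = π/ω_d = π/4.444 ≈ 0.7069 s.

t_p ≈ 0.7069 s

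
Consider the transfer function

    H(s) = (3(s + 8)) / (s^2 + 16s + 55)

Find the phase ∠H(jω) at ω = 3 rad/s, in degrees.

At s = j3: numerator = 24 + j9, denominator = 46 + j48.
∠H = ∠num − ∠den = 20.556° − (46.219°) = -25.66°.

∠H(j3) ≈ -25.66°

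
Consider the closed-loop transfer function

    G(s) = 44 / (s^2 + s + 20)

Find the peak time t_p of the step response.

Comparing s^2 + s + 20 to s^2 + 2ζωₙs + ωₙ²: ωₙ = √20 ≈ 4.472 rad/s and ζ = 1/(2·√20) ≈ 0.1118.
ζωₙ = 1/2 = 0.5, so ω_d = ωₙ√(1−ζ²) = √(ωₙ² − (ζωₙ)²) = √(20 − 0.5²) = √19.75 ≈ 4.444 rad/s.
t_p = π/ω_d = π/4.444 ≈ 0.7069 s.

t_p ≈ 0.7069 s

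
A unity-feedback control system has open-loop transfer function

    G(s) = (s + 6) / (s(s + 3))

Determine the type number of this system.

Type 1

The denominator has 1 factor of s at the origin (free integrator), so this is a Type 1 system.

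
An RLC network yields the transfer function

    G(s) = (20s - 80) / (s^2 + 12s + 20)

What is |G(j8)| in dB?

|G(j8)|_dB ≈ 4.58 dB

Substitute s = j8: numerator = -80 + j160, denominator = -44 + j96.
|G(j8)| = |-80 + j160| / |-44 + j96| = 178.89 / 105.60 ≈ 1.694.
In decibels: 20·log₁₀(1.694) ≈ 4.58 dB.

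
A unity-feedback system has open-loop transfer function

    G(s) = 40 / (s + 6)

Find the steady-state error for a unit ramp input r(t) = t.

G(s) has no poles at the origin.
This is a Type 0 system; Kv = lim_{s→0} s·G(s) = 0, so the steady-state error for a ramp input is infinite.

e_ss = ∞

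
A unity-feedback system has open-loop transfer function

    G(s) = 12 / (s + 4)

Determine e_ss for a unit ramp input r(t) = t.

G(s) has no poles at the origin.
This is a Type 0 system; Kv = lim_{s→0} s·G(s) = 0, so the steady-state error for a ramp input is infinite.

e_ss = ∞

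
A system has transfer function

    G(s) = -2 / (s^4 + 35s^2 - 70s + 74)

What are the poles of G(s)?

The poles are the roots of the denominator s^4 + 35s^2 - 70s + 74 = 0.
No real roots exist; factor into two real quadratics: (s^2 - 2s + 2)(s^2 + 2s + 37) = 0.
Each quadratic gives a conjugate pair via the quadratic formula.

s = 1 ± j, -1 ± 6j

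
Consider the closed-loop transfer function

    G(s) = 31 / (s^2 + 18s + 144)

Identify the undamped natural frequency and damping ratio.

ωₙ = 12 rad/s, ζ = 0.75

Compare the denominator to the standard form s^2 + 2ζωₙs + ωₙ².
ωₙ² = 144, so ωₙ = 12 rad/s.
2ζωₙ = 18, so ζ = 18/(2·12) = 0.75.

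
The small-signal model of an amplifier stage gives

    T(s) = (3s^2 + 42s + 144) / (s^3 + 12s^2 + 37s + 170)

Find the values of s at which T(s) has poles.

The poles are the roots of the denominator s^3 + 12s^2 + 37s + 170 = 0.
Trying s = -10: the polynomial evaluates to 0, so (s + 10) is a factor.
Dividing out leaves s^2 + 2s + 17 = 0.
The quadratic formula then gives s = -1 ± 4j.

s = -1 ± 4j, -10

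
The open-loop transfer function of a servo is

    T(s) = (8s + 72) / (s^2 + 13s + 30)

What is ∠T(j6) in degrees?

At s = j6: numerator = 72 + j48, denominator = -6 + j78.
∠T = ∠num − ∠den = 33.690° − (94.399°) = -60.71°.

∠T(j6) ≈ -60.71°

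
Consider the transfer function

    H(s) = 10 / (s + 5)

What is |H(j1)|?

Substitute s = j1: numerator = 10, denominator = 5 + j1.
|H(j1)| = |10| / |5 + j1| = 10 / 5.0990 ≈ 1.961.

|H(j1)| ≈ 1.961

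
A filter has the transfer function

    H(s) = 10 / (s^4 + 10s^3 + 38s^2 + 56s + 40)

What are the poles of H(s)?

The poles are the roots of the denominator s^4 + 10s^3 + 38s^2 + 56s + 40 = 0.
No real roots exist; factor into two real quadratics: (s^2 + 8s + 20)(s^2 + 2s + 2) = 0.
Each quadratic gives a conjugate pair via the quadratic formula.

s = -4 ± 2j, -1 ± j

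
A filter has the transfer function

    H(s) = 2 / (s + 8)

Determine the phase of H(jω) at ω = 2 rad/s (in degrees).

At s = j2: numerator = 2, denominator = 8 + j2.
∠H = ∠num − ∠den = 0° − (14.036°) = -14.04°.

∠H(j2) ≈ -14.04°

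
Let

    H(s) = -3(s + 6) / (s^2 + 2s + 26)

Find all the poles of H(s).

The poles are the roots of the denominator s^2 + 2s + 26 = 0.
Using the quadratic formula: s = (-2 ± √(-100))/2 = -1 ± 5j.

s = -1 ± 5j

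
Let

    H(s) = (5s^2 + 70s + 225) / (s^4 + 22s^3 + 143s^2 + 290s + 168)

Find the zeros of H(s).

Set the numerator to zero: 5s^2 + 70s + 225 = 0, i.e. 5·(s^2 + 14s + 45) = 0.
Factoring: (s + 9)(s + 5) = 0.

s = -9, -5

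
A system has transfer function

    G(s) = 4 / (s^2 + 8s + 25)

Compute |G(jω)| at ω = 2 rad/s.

|G(j2)| ≈ 0.1515

Substitute s = j2: numerator = 4, denominator = 21 + j16.
|G(j2)| = |4| / |21 + j16| = 4 / 26.401 ≈ 0.1515.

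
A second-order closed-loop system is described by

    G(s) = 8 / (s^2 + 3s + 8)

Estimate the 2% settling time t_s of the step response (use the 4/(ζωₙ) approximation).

t_s ≈ 2.667 s

Comparing s^2 + 3s + 8 to s^2 + 2ζωₙs + ωₙ²: ωₙ = √8 ≈ 2.828 rad/s and ζ = 3/(2·√8) ≈ 0.5303.
ζωₙ = 3/2 = 1.5, so t_s ≈ 4/(ζωₙ) = 4/1.5 ≈ 2.667 s.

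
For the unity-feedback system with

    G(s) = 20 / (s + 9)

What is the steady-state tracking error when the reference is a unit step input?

e_ss = 0.3103

G(s) has no poles at the origin.
This is a Type 0 system. Kp = lim_{s→0} G(s) = 20/9.
e_ss = 1/(1 + Kp) = 1/(1 + 20/9) = 9/29 ≈ 0.3103.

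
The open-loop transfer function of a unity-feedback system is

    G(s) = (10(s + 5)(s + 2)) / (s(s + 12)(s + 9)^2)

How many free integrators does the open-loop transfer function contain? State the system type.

The denominator has 1 factor of s at the origin (free integrator), so this is a Type 1 system.

Type 1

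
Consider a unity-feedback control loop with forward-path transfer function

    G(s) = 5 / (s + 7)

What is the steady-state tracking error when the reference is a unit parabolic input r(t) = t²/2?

e_ss = ∞

G(s) has no poles at the origin.
This is a Type 0 system; Ka = lim_{s→0} s^2·G(s) = 0, so the steady-state error for a parabola input is infinite.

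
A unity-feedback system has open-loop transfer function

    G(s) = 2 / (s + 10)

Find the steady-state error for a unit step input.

G(s) has no poles at the origin.
This is a Type 0 system. Kp = lim_{s→0} G(s) = 2/10 = 1/5.
e_ss = 1/(1 + Kp) = 1/(1 + 1/5) = 5/6 ≈ 0.8333.

e_ss = 0.8333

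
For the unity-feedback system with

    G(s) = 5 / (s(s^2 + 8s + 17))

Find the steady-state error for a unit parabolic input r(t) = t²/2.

e_ss = ∞

G(s) has one pole at the origin.
This is a Type 1 system; Ka = lim_{s→0} s^2·G(s) = 0, so the steady-state error for a parabola input is infinite.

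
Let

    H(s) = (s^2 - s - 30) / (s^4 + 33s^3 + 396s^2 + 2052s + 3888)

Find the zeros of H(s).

s = -5, 6

Set the numerator to zero: s^2 - s - 30 = 0.
Factoring: (s + 5)(s - 6) = 0.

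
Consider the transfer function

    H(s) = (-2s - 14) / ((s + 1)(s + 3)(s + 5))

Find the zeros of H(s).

Set the numerator to zero: -2s - 14 = 0, i.e. -2·(s + 7) = 0.
So s = -7.

s = -7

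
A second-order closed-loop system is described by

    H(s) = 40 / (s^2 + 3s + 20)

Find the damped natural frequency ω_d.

Comparing s^2 + 3s + 20 to s^2 + 2ζωₙs + ωₙ²: ωₙ = √20 ≈ 4.472 rad/s and ζ = 3/(2·√20) ≈ 0.3354.
ζωₙ = 3/2 = 1.5, so ω_d = ωₙ√(1−ζ²) = √(ωₙ² − (ζωₙ)²) = √(20 − 1.5²) = √17.75 ≈ 4.213 rad/s.

ω_d ≈ 4.213 rad/s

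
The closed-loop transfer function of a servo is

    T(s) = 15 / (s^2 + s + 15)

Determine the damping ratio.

ζ ≈ 0.1291

Compare the denominator to the standard form s^2 + 2ζωₙs + ωₙ².
ωₙ² = 15, so ωₙ = √15 ≈ 3.873 rad/s.
2ζωₙ = 1, so ζ = 1/(2·√15) ≈ 0.1291.
With ζ = 0.1291 the response is underdamped.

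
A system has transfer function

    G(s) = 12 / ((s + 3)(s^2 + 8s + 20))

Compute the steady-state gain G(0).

G(0) = 1/5 ≈ 0.2000

At s = 0 each factor (s + a) contributes a and each (s^2 + bs + c) contributes c.
G(0) = 12·1 / ((3) · (20)) = 12/60 = 1/5.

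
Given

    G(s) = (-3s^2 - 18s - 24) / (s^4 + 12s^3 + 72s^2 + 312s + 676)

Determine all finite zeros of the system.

s = -2, -4

Set the numerator to zero: -3s^2 - 18s - 24 = 0, i.e. -3·(s^2 + 6s + 8) = 0.
Factoring: (s + 2)(s + 4) = 0.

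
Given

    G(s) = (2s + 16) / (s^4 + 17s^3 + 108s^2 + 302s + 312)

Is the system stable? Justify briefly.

The denominator s^4 + 17s^3 + 108s^2 + 302s + 312 factors as (s + 4)(s^2 + 10s + 26)(s + 3), giving poles at s = -4, -5 + j, -5 - j, -3.
Since all poles lie strictly in the left half-plane, the system is stable.

stable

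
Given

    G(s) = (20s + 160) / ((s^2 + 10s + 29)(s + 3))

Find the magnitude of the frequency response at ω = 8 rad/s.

|G(j8)| ≈ 0.3033

Substitute s = j8: numerator = 160 + j160, denominator = -745 - j40.
|G(j8)| = |160 + j160| / |-745 - j40| = 226.27 / 746.07 ≈ 0.3033.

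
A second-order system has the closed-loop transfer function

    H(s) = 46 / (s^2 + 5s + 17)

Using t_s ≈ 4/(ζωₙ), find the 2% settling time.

Comparing s^2 + 5s + 17 to s^2 + 2ζωₙs + ωₙ²: ωₙ = √17 ≈ 4.123 rad/s and ζ = 5/(2·√17) ≈ 0.6063.
ζωₙ = 5/2 = 2.5, so t_s ≈ 4/(ζωₙ) = 4/2.5 = 1.600 s.

t_s ≈ 1.600 s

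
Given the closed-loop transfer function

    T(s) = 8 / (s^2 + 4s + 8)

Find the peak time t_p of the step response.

Comparing s^2 + 4s + 8 to s^2 + 2ζωₙs + ωₙ²: ωₙ = √8 ≈ 2.828 rad/s and ζ = 4/(2·√8) ≈ 0.7071.
ζωₙ = 4/2 = 2, so ω_d = ωₙ√(1−ζ²) = √(ωₙ² − (ζωₙ)²) = √(8 − 2²) = √4 = 2 rad/s.
t_p = π/ω_d = π/2 ≈ 1.571 s.

t_p ≈ 1.571 s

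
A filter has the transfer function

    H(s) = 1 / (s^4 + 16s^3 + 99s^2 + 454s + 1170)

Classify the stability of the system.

The denominator s^4 + 16s^3 + 99s^2 + 454s + 1170 factors as (s + 5)(s^2 + 2s + 26)(s + 9), giving poles at s = -5, -1 ± 5j, -9.
Since all poles lie strictly in the left half-plane, the system is stable.

stable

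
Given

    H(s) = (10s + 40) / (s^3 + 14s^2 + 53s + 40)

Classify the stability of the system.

The denominator s^3 + 14s^2 + 53s + 40 factors as (s + 8)(s + 1)(s + 5), giving poles at s = -8, -1, -5.
Since all poles lie strictly in the left half-plane, the system is stable.

stable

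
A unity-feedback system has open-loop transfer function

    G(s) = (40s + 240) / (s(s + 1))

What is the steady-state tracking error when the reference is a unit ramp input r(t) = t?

e_ss = 0.004167

G(s) has one pole at the origin.
This is a Type 1 system. Kv = lim_{s→0} s·G(s) = 240/1.
e_ss = 1/Kv = 1/(240) = 1/240 ≈ 0.004167.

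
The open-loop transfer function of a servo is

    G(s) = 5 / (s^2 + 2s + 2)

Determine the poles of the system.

s = -1 + j, -1 - j

The poles are the roots of the denominator s^2 + 2s + 2 = 0.
Using the quadratic formula: s = (-2 ± √(-4))/2 = -1 ± 1j.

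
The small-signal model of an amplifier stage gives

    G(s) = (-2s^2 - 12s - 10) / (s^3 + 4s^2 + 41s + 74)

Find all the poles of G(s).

The poles are the roots of the denominator s^3 + 4s^2 + 41s + 74 = 0.
Trying s = -2: the polynomial evaluates to 0, so (s + 2) is a factor.
Dividing out leaves s^2 + 2s + 37 = 0.
The quadratic formula then gives s = -1 ± 6j.

s = -1 + 6j, -1 - 6j, -2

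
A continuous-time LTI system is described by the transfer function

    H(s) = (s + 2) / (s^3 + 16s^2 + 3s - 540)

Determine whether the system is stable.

unstable

The denominator s^3 + 16s^2 + 3s - 540 factors as (s + 12)(s - 5)(s + 9), giving poles at s = -12, 5, -9.
Since the pole(s) at s = 5 lie in the right half-plane, the system is unstable.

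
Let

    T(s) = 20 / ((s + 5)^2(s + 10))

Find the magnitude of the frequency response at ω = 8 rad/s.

|T(j8)| ≈ 0.01755

Substitute s = j8: numerator = 20, denominator = -1030 + j488.
|T(j8)| = |20| / |-1030 + j488| = 20 / 1139.8 ≈ 0.01755.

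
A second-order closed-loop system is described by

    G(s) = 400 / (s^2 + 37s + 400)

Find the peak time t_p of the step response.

Comparing s^2 + 37s + 400 to s^2 + 2ζωₙs + ωₙ²: ωₙ = 20 rad/s and ζ = 37/(2·20) = 0.925.
ζωₙ = 37/2 = 18.5, so ω_d = ωₙ√(1−ζ²) = √(ωₙ² − (ζωₙ)²) = √(400 − 18.5²) = √57.75 ≈ 7.599 rad/s.
t_p = π/ω_d = π/7.599 ≈ 0.4134 s.

t_p ≈ 0.4134 s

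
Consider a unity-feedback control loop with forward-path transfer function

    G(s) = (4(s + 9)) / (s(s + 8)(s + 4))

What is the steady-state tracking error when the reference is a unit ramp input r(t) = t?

G(s) has one pole at the origin.
This is a Type 1 system. Kv = lim_{s→0} s·G(s) = 36/32 = 9/8.
e_ss = 1/Kv = 1/(9/8) = 8/9 ≈ 0.8889.

e_ss = 0.8889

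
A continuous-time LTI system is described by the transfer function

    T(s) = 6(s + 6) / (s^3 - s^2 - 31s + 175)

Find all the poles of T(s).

The poles are the roots of the denominator s^3 - s^2 - 31s + 175 = 0.
Trying s = -7: the polynomial evaluates to 0, so (s + 7) is a factor.
Dividing out leaves s^2 - 8s + 25 = 0.
The quadratic formula then gives s = 4 ± 3j.

s = 4 + 3j, 4 - 3j, -7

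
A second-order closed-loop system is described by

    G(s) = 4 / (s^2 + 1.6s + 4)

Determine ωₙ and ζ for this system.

Compare the denominator to the standard form s^2 + 2ζωₙs + ωₙ².
ωₙ² = 4, so ωₙ = 2 rad/s.
2ζωₙ = 1.6, so ζ = 1.6/(2·2) = 0.4.
With ζ = 0.4 the response is underdamped.

ωₙ = 2 rad/s, ζ = 0.4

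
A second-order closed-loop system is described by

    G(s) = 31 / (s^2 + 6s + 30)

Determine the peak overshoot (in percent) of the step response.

%OS ≈ 12.8%

Comparing s^2 + 6s + 30 to s^2 + 2ζωₙs + ωₙ²: ωₙ = √30 ≈ 5.477 rad/s and ζ = 6/(2·√30) ≈ 0.5477.
%OS = 100·exp(−πζ/√(1−ζ²)) = 100·exp(−π·0.5477/√(1−0.5477²)) ≈ 12.8%.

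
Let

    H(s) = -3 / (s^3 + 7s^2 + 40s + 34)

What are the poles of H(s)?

The poles are the roots of the denominator s^3 + 7s^2 + 40s + 34 = 0.
Trying s = -1: the polynomial evaluates to 0, so (s + 1) is a factor.
Dividing out leaves s^2 + 6s + 34 = 0.
The quadratic formula then gives s = -3 ± 5j.

s = -1, -3 ± 5j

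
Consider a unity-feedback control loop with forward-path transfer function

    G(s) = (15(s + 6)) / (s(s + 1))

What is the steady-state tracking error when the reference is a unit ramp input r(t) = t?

e_ss = 0.01111

G(s) has one pole at the origin.
This is a Type 1 system. Kv = lim_{s→0} s·G(s) = 90/1.
e_ss = 1/Kv = 1/(90) = 1/90 ≈ 0.01111.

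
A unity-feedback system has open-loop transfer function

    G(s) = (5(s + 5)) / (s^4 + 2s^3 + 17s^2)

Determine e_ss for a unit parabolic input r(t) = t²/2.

e_ss = 0.6800

G(s) has 2 poles at the origin.
This is a Type 2 system. Ka = lim_{s→0} s^2·G(s) = 25/17.
e_ss = 1/Ka = 1/(25/17) = 17/25 ≈ 0.6800.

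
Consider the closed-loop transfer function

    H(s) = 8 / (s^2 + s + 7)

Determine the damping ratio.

ζ ≈ 0.1890

Compare the denominator to the standard form s^2 + 2ζωₙs + ωₙ².
ωₙ² = 7, so ωₙ = √7 ≈ 2.646 rad/s.
2ζωₙ = 1, so ζ = 1/(2·√7) ≈ 0.1890.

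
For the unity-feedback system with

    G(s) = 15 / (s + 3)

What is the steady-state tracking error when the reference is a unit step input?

G(s) has no poles at the origin.
This is a Type 0 system. Kp = lim_{s→0} G(s) = 15/3 = 5.
e_ss = 1/(1 + Kp) = 1/(1 + 5) = 1/6 ≈ 0.1667.

e_ss = 0.1667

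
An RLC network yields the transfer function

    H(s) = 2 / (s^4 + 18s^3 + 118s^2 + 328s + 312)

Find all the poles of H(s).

The poles are the roots of the denominator s^4 + 18s^3 + 118s^2 + 328s + 312 = 0.
Trying s = -6: the polynomial evaluates to 0, so (s + 6) is a factor.
Dividing out leaves s^3 + 12s^2 + 46s + 52 = 0.
This factors further as (s^2 + 10s + 26)(s + 2) = 0.

s = -5 + j, -5 - j, -6, -2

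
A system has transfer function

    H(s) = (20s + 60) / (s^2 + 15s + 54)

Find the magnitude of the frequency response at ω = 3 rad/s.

|H(j3)| ≈ 1.333

Substitute s = j3: numerator = 60 + j60, denominator = 45 + j45.
|H(j3)| = |60 + j60| / |45 + j45| = 84.853 / 63.640 ≈ 1.333.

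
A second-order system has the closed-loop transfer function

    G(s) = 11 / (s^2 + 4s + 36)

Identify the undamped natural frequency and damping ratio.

ωₙ = 6 rad/s, ζ ≈ 0.3333

Compare the denominator to the standard form s^2 + 2ζωₙs + ωₙ².
ωₙ² = 36, so ωₙ = 6 rad/s.
2ζωₙ = 4, so ζ = 4/(2·6) ≈ 0.3333.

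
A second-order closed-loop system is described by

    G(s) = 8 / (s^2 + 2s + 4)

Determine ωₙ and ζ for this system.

Compare the denominator to the standard form s^2 + 2ζωₙs + ωₙ².
ωₙ² = 4, so ωₙ = 2 rad/s.
2ζωₙ = 2, so ζ = 2/(2·2) = 0.5.

ωₙ = 2 rad/s, ζ = 0.5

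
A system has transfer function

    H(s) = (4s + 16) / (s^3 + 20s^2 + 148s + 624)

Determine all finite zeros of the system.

s = -4

Set the numerator to zero: 4s + 16 = 0, i.e. 4·(s + 4) = 0.
So s = -4.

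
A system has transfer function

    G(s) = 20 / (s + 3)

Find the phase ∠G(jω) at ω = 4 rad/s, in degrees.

∠G(j4) ≈ -53.13°

At s = j4: numerator = 20, denominator = 3 + j4.
∠G = ∠num − ∠den = 0° − (53.130°) = -53.13°.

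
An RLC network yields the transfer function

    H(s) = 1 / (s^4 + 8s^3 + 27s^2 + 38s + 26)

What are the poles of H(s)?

s = -3 ± 2j, -1 ± j

The poles are the roots of the denominator s^4 + 8s^3 + 27s^2 + 38s + 26 = 0.
No real roots exist; factor into two real quadratics: (s^2 + 6s + 13)(s^2 + 2s + 2) = 0.
Each quadratic gives a conjugate pair via the quadratic formula.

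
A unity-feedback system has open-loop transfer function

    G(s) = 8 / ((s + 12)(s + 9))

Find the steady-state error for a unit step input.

e_ss = 0.9310

G(s) has no poles at the origin.
This is a Type 0 system. Kp = lim_{s→0} G(s) = 8/108 = 2/27.
e_ss = 1/(1 + Kp) = 1/(1 + 2/27) = 27/29 ≈ 0.9310.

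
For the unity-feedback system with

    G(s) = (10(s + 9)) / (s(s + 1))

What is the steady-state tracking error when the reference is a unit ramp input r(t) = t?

e_ss = 0.01111

G(s) has one pole at the origin.
This is a Type 1 system. Kv = lim_{s→0} s·G(s) = 90/1.
e_ss = 1/Kv = 1/(90) = 1/90 ≈ 0.01111.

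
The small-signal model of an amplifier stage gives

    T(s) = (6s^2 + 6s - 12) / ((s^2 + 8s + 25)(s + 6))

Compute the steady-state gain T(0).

Set s = 0: T(0) = (-12) / (150) = -2/25.

T(0) = -2/25 ≈ -0.08000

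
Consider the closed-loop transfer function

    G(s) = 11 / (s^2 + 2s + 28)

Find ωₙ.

Compare the denominator to the standard form s^2 + 2ζωₙs + ωₙ².
ωₙ² = 28, so ωₙ = √28 ≈ 5.292 rad/s.

ωₙ ≈ 5.292 rad/s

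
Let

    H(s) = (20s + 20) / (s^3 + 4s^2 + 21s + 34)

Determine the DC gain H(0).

H(0) = 10/17 ≈ 0.5882

Set s = 0: H(0) = (20) / (34) = 10/17.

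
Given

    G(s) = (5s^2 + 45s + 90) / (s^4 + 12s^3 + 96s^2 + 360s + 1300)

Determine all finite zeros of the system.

Set the numerator to zero: 5s^2 + 45s + 90 = 0, i.e. 5·(s^2 + 9s + 18) = 0.
Factoring: (s + 3)(s + 6) = 0.

s = -3, -6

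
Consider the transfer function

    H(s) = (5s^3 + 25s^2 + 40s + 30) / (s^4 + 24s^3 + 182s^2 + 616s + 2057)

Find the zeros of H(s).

Set the numerator to zero: 5s^3 + 25s^2 + 40s + 30 = 0, i.e. 5·(s^3 + 5s^2 + 8s + 6) = 0.
Factoring: (s^2 + 2s + 2)(s + 3) = 0.

s = -1 + j, -1 - j, -3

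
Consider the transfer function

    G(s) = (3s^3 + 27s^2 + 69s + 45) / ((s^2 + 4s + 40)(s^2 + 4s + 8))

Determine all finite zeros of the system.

Set the numerator to zero: 3s^3 + 27s^2 + 69s + 45 = 0, i.e. 3·(s^3 + 9s^2 + 23s + 15) = 0.
Factoring: (s + 3)(s + 1)(s + 5) = 0.

s = -3, -1, -5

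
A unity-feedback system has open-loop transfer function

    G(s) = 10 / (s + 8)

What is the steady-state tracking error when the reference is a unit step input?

e_ss = 0.4444

G(s) has no poles at the origin.
This is a Type 0 system. Kp = lim_{s→0} G(s) = 10/8 = 5/4.
e_ss = 1/(1 + Kp) = 1/(1 + 5/4) = 4/9 ≈ 0.4444.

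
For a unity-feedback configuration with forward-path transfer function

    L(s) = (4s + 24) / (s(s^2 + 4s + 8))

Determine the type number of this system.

The denominator has 1 factor of s at the origin (free integrator), so this is a Type 1 system.

Type 1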